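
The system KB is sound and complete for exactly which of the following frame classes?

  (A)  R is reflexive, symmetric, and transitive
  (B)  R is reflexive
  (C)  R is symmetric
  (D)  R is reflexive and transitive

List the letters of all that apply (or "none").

C

(A) this class determines S5, not KB.
(B) this class determines T (= KT), not KB.
(C) KB is sound and complete for exactly this class.
(D) this class determines S4, not KB.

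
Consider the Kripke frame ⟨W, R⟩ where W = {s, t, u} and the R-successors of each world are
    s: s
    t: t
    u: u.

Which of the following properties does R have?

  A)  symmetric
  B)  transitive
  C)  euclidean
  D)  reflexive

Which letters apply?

(A) symmetric: every R-edge is matched by its reverse.
(B) transitive: R is closed under composition.
(C) euclidean: any two R-successors of the same world are R-related.
(D) reflexive: each world relates to itself.

A, B, C, D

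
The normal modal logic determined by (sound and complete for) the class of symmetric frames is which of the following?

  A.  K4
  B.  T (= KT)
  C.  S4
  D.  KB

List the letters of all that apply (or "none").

(A) K4 is determined by the class of transitive frames.
(B) T (= KT) is determined by the class of reflexive frames.
(C) S4 is determined by the class of reflexive and transitive frames.
(D) KB is determined by exactly this class.

D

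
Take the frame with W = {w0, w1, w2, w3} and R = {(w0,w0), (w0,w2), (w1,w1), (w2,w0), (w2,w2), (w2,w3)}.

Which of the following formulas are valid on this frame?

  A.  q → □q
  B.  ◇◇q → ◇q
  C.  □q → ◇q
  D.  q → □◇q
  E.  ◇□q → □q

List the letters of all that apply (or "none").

none

R is not symmetric: w2 R w3 but not w3 R w2.
R is not transitive: w0 R w2 and w2 R w3 but not w0 R w3.
R is not euclidean: w2 R w0 and w2 R w3 but not w0 R w3.
R is not serial: w3 has no R-successor.
R is not a subset of the identity: w0 R w2 with w0 ≠ w2.
(A) q → □q is valid only on frames where every R-edge is a self-loop. Here R ⊄ identity — not valid.
(B) the dual of axiom 4: valid iff R is transitive. R is not transitive — not valid.
(C) □q → ◇q is axiom D, which corresponds to seriality. R is not serial — not valid.
(D) q → □◇q (axiom B) characterises the symmetric frames. R is not symmetric — not valid.
(E) ◇□q → □q is the dual of axiom 5; it is valid on a frame exactly when R is euclidean. R is not euclidean, so not valid.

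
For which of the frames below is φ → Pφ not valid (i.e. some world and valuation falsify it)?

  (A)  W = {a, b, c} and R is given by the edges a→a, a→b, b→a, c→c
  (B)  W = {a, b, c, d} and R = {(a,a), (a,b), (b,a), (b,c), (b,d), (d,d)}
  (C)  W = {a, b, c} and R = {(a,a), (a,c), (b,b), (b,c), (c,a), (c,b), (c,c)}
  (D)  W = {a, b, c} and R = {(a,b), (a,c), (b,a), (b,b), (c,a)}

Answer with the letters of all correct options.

The schema φ → Pφ is the dual of axiom T; it is valid on a frame iff R is reflexive.
(A) R is not reflexive (not b R b), so the schema fails here.
(B) R is not reflexive (not b R b), so the schema fails here.
(C) R is reflexive (each world relates to itself), so the schema is valid here.
(D) R is not reflexive (not a R a), so the schema fails here.

A, B, D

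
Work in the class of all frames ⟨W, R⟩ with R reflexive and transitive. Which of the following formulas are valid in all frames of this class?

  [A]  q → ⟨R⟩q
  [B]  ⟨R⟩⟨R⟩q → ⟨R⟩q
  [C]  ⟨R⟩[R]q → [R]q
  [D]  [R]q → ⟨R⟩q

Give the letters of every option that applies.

Reflexive relations are serial.
(A) the dual of axiom T: valid iff R is reflexive. Every such R is reflexive — valid.
(B) ⟨R⟩⟨R⟩q → ⟨R⟩q is the dual of axiom 4; it is valid on a frame exactly when R is transitive. Every such R is transitive, so valid.
(C) the dual of axiom 5: valid iff R is euclidean. Such an R need not be euclidean — not valid.
(D) axiom D: valid iff R is serial. Every such R is serial — valid.

A, B, D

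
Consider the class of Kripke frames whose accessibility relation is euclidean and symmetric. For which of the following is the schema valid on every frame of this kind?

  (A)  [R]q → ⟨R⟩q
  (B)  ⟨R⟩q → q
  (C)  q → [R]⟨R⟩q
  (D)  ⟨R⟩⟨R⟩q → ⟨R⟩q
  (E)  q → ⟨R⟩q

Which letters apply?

C, D

A symmetric euclidean relation is transitive (uRv and vRw give vRu by symmetry, then uRw by the euclidean condition, applied at v).
(A) [R]q → ⟨R⟩q is axiom D, which corresponds to seriality. Such an R need not be serial — not valid.
(B) ⟨R⟩q → q (the converse of T) corresponds to R being a subset of the identity. Such an R need not be a subset of the identity, so not valid.
(C) axiom B: valid iff R is symmetric. Every such R is symmetric — valid.
(D) the dual of axiom 4: valid iff R is transitive. Every such R is transitive — valid.
(E) q → ⟨R⟩q (the dual of axiom T) characterises the reflexive frames. Such an R need not be reflexive — not valid.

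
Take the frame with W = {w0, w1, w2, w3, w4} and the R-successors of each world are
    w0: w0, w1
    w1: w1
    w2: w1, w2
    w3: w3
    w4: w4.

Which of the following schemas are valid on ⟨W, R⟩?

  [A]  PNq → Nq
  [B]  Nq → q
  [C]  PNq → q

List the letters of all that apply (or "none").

R is reflexive: each world relates to itself.
R is not symmetric: w0 R w1 but not w1 R w0.
R is not euclidean: w0 R w1 and w0 R w0 but not w1 R w0.
(A) PNq → Nq (the dual of axiom 5) characterises the euclidean frames. R is not euclidean — not valid.
(B) axiom T: valid iff R is reflexive. R is reflexive — valid.
(C) the dual of axiom B: valid iff R is symmetric. R is not symmetric — not valid.

B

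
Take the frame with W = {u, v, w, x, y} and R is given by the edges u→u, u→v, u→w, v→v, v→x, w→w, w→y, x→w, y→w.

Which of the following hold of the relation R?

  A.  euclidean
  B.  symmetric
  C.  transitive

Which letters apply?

(A) not euclidean: u R v and u R u but not v R u.
(B) not symmetric: u R v but not v R u.
(C) not transitive: u R v and v R x but not u R x.

none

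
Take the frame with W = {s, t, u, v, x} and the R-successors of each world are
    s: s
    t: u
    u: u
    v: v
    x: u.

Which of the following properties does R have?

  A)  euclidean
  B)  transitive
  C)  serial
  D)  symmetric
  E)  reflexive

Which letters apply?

(A) euclidean: any two R-successors of the same world are R-related.
(B) transitive: R is closed under composition.
(C) serial: every world has an R-successor.
(D) not symmetric: t R u but not u R t.
(E) not reflexive: not t R t.

A, B, C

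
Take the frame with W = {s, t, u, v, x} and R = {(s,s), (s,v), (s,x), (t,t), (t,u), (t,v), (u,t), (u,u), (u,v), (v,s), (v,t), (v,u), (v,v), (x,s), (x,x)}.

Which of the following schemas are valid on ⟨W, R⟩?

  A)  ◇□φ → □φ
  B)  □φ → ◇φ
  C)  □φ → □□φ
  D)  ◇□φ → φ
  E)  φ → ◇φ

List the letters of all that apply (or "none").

R is reflexive: each world relates to itself.
R is symmetric: every R-edge is matched by its reverse.
R is not transitive: s R v and v R t but not s R t.
R is not euclidean: s R v and s R x but not v R x.
R is serial: every world has an R-successor.
(A) the dual of axiom 5: valid iff R is euclidean. R is not euclidean — not valid.
(B) □φ → ◇φ is axiom D, which corresponds to seriality. R is serial — valid.
(C) axiom 4: valid iff R is transitive. R is not transitive — not valid.
(D) the dual of axiom B: valid iff R is symmetric. R is symmetric — valid.
(E) the dual of axiom T: valid iff R is reflexive. R is reflexive — valid.

B, D, E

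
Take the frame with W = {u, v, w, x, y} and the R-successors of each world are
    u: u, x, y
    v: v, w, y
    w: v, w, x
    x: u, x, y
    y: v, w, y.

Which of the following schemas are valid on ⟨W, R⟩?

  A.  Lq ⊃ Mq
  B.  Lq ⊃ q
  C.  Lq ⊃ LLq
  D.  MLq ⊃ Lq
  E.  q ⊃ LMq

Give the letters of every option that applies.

R is reflexive: each world relates to itself.
R is not symmetric: u R y but not y R u.
R is not transitive: u R y and y R v but not u R v.
R is not euclidean: u R y and u R u but not y R u.
R is serial: every world has an R-successor.
(A) Lq ⊃ Mq is axiom D; it is valid on a frame exactly when R is serial. R is serial, so valid.
(B) axiom T: valid iff R is reflexive. R is reflexive — valid.
(C) axiom 4: valid iff R is transitive. R is not transitive — not valid.
(D) MLq ⊃ Lq is the dual of axiom 5; it is valid on a frame exactly when R is euclidean. R is not euclidean, so not valid.
(E) q ⊃ LMq is axiom B, which corresponds to symmetry. R is not symmetric — not valid.

A, B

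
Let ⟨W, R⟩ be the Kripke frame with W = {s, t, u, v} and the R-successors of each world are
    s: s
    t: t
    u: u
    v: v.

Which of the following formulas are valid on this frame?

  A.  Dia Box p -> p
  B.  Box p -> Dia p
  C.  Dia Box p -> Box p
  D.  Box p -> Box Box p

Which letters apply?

A, B, C, D

R is symmetric: every R-edge is matched by its reverse.
R is transitive: R is closed under composition.
R is euclidean: any two R-successors of the same world are R-related.
R is serial: every world has an R-successor.
(A) Dia Box p -> p (the dual of axiom B) characterises the symmetric frames. R is symmetric — valid.
(B) Box p -> Dia p is axiom D, which corresponds to seriality. R is serial — valid.
(C) Dia Box p -> Box p is the dual of axiom 5; it is valid on a frame exactly when R is euclidean. R is euclidean, so valid.
(D) Box p -> Box Box p (axiom 4) characterises the transitive frames. R is transitive — valid.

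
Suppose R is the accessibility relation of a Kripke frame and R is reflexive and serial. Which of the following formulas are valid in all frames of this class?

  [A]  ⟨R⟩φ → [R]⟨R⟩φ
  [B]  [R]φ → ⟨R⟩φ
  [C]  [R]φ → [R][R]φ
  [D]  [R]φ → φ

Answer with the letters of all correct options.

(A) ⟨R⟩φ → [R]⟨R⟩φ is axiom 5, which corresponds to the euclidean property. Such an R need not be euclidean — not valid.
(B) [R]φ → ⟨R⟩φ is axiom D, which corresponds to seriality. Every such R is serial — valid.
(C) axiom 4: valid iff R is transitive. Such an R need not be transitive — not valid.
(D) axiom T: valid iff R is reflexive. Every such R is reflexive — valid.

B, D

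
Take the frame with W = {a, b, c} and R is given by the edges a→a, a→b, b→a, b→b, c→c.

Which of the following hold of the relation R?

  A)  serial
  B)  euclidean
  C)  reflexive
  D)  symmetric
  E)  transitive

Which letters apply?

A, B, C, D, E

(A) serial: every world has an R-successor.
(B) euclidean: any two R-successors of the same world are R-related.
(C) reflexive: each world relates to itself.
(D) symmetric: every R-edge is matched by its reverse.
(E) transitive: R is closed under composition.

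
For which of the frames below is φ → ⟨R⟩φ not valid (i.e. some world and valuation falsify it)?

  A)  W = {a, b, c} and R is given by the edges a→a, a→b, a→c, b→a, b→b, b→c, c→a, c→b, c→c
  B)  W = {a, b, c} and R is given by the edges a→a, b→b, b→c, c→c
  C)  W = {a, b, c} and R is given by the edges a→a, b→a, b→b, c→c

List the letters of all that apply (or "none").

none

The schema φ → ⟨R⟩φ is the dual of axiom T; it is valid on a frame iff R is reflexive.
(A) R is reflexive (each world relates to itself), so the schema is valid here.
(B) R is reflexive (each world relates to itself), so the schema is valid here.
(C) R is reflexive (each world relates to itself), so the schema is valid here.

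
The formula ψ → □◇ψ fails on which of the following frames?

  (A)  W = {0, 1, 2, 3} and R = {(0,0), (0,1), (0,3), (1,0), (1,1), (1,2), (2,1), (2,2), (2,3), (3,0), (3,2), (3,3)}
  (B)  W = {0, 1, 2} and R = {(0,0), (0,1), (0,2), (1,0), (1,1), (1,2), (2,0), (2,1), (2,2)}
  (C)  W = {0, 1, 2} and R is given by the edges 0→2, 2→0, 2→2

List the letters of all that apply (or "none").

none

The schema ψ → □◇ψ is axiom B; it is valid on a frame iff R is symmetric.
(A) R is symmetric (every R-edge is matched by its reverse), so the schema is valid here.
(B) R is symmetric (every R-edge is matched by its reverse), so the schema is valid here.
(C) R is symmetric (every R-edge is matched by its reverse), so the schema is valid here.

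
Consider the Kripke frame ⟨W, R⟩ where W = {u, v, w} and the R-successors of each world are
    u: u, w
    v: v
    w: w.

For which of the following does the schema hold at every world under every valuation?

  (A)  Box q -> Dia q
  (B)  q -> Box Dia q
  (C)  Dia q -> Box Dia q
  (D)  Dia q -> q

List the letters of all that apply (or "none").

R is not symmetric: u R w but not w R u.
R is not euclidean: u R w and u R u but not w R u.
R is serial: every world has an R-successor.
R is not a subset of the identity: u R w with u ≠ w.
(A) Box q -> Dia q is axiom D; it is valid on a frame exactly when R is serial. R is serial, so valid.
(B) q -> Box Dia q is axiom B, which corresponds to symmetry. R is not symmetric — not valid.
(C) Dia q -> Box Dia q is axiom 5; it is valid on a frame exactly when R is euclidean. R is not euclidean, so not valid.
(D) Dia q -> q (the converse of T) corresponds to R being a subset of the identity. Here R ⊄ identity, so not valid.

A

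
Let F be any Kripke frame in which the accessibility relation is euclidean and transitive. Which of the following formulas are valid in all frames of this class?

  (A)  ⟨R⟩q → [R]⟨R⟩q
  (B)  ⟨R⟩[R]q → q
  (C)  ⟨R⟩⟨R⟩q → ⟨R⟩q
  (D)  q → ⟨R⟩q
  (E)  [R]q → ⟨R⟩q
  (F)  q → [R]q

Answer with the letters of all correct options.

A, C

(A) ⟨R⟩q → [R]⟨R⟩q (axiom 5) characterises the euclidean frames. Every such R is euclidean — valid.
(B) ⟨R⟩[R]q → q (the dual of axiom B) characterises the symmetric frames. Such an R need not be symmetric — not valid.
(C) ⟨R⟩⟨R⟩q → ⟨R⟩q (the dual of axiom 4) characterises the transitive frames. Every such R is transitive — valid.
(D) the dual of axiom T: valid iff R is reflexive. Such an R need not be reflexive — not valid.
(E) [R]q → ⟨R⟩q (axiom D) characterises the serial frames. Such an R need not be serial — not valid.
(F) q → [R]q (equivalent to ◇p→p) corresponds to R being a subset of the identity. Such an R need not be a subset of the identity, so not valid.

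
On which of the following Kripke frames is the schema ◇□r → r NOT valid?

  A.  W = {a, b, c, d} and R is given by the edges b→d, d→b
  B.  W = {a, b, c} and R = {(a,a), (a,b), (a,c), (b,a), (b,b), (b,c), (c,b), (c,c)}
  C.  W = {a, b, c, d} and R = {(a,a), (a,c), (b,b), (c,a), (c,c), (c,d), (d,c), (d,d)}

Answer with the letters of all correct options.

B

The schema ◇□r → r is the dual of axiom B; it is valid on a frame iff R is symmetric.
(A) R is symmetric (every R-edge is matched by its reverse), so the schema is valid here.
(B) R is not symmetric (a R c but not c R a), so the schema fails here.
(C) R is symmetric (every R-edge is matched by its reverse), so the schema is valid here.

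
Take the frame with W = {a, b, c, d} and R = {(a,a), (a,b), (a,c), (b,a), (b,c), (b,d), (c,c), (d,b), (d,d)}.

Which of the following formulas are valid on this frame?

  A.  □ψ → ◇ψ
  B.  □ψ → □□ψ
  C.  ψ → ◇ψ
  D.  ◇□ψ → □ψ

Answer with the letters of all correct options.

R is not reflexive: not b R b.
R is not transitive: a R b and b R d but not a R d.
R is not euclidean: a R c and a R a but not c R a.
R is serial: every world has an R-successor.
(A) axiom D: valid iff R is serial. R is serial — valid.
(B) □ψ → □□ψ (axiom 4) characterises the transitive frames. R is not transitive — not valid.
(C) ψ → ◇ψ is the dual of axiom T; it is valid on a frame exactly when R is reflexive. R is not reflexive, so not valid.
(D) ◇□ψ → □ψ is the dual of axiom 5, which corresponds to the euclidean property. R is not euclidean — not valid.

A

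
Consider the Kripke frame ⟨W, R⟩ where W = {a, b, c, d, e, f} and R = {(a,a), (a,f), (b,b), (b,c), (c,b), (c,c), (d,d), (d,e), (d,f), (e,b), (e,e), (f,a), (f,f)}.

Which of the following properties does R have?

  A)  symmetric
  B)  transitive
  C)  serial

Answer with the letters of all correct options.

(A) not symmetric: d R e but not e R d.
(B) not transitive: d R e and e R b but not d R b.
(C) serial: every world has an R-successor.

C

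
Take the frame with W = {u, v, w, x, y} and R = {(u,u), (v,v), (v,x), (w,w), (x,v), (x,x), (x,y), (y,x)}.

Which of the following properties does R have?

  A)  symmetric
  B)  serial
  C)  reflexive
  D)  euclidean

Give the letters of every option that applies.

A, B

(A) symmetric: every R-edge is matched by its reverse.
(B) serial: every world has an R-successor.
(C) not reflexive: not y R y.
(D) not euclidean: x R v and x R y but not v R y.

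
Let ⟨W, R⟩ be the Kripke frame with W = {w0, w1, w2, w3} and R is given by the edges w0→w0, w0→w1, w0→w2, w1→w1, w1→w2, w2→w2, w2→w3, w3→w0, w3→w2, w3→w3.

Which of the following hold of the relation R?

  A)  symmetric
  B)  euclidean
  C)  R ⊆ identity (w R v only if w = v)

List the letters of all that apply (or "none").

(A) not symmetric: w0 R w1 but not w1 R w0.
(B) not euclidean: w0 R w1 and w0 R w0 but not w1 R w0.
(C) not ⊆ identity: w0 R w1 with w0 ≠ w1.

none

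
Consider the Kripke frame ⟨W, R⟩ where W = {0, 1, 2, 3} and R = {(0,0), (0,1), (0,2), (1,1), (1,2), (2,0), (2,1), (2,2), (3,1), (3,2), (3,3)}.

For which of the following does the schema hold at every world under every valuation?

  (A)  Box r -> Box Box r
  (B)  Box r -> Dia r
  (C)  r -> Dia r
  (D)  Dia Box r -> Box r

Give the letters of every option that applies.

B, C

R is reflexive: each world relates to itself.
R is not transitive: 1 R 2 and 2 R 0 but not 1 R 0.
R is not euclidean: 0 R 1 and 0 R 0 but not 1 R 0.
R is serial: every world has an R-successor.
(A) Box r -> Box Box r is axiom 4; it is valid on a frame exactly when R is transitive. R is not transitive, so not valid.
(B) Box r -> Dia r is axiom D, which corresponds to seriality. R is serial — valid.
(C) r -> Dia r is the dual of axiom T, which corresponds to reflexivity. R is reflexive — valid.
(D) Dia Box r -> Box r is the dual of axiom 5, which corresponds to the euclidean property. R is not euclidean — not valid.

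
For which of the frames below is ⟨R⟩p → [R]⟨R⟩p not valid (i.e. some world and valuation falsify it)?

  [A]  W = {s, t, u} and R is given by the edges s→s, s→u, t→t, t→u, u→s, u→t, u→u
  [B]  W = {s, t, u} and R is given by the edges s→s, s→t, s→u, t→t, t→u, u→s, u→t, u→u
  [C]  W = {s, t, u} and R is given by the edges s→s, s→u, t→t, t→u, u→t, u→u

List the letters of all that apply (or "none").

A, B, C

The schema ⟨R⟩p → [R]⟨R⟩p is axiom 5; it is valid on a frame iff R is euclidean.
(A) R is not euclidean (u R s and u R t but not s R t), so the schema fails here.
(B) R is not euclidean (s R t and s R s but not t R s), so the schema fails here.
(C) R is not euclidean (s R u and s R s but not u R s), so the schema fails here.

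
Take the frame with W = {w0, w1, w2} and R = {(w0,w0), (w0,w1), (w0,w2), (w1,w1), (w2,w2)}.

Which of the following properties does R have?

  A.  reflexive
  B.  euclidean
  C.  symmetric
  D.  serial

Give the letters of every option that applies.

A, D

(A) reflexive: each world relates to itself.
(B) not euclidean: w0 R w1 and w0 R w0 but not w1 R w0.
(C) not symmetric: w0 R w1 but not w1 R w0.
(D) serial: every world has an R-successor.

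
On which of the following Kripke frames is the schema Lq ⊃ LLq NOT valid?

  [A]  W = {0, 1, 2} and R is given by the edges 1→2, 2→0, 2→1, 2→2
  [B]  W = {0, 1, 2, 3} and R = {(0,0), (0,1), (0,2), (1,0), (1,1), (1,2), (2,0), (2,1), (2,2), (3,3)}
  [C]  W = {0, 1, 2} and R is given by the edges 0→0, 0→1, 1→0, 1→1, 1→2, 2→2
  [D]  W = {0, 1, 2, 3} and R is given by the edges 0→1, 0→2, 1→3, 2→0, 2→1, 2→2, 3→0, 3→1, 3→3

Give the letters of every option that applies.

The schema Lq ⊃ LLq is axiom 4; it is valid on a frame iff R is transitive.
(A) R is not transitive (1 R 2 and 2 R 0 but not 1 R 0), so the schema fails here.
(B) R is transitive (R is closed under composition), so the schema is valid here.
(C) R is not transitive (0 R 1 and 1 R 2 but not 0 R 2), so the schema fails here.
(D) R is not transitive (0 R 1 and 1 R 3 but not 0 R 3), so the schema fails here.

A, C, D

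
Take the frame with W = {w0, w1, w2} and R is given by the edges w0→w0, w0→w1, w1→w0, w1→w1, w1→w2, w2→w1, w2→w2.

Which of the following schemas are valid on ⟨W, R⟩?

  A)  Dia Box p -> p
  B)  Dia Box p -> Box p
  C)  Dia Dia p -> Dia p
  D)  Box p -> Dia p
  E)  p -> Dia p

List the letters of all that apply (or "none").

A, D, E

R is reflexive: each world relates to itself.
R is symmetric: every R-edge is matched by its reverse.
R is not transitive: w0 R w1 and w1 R w2 but not w0 R w2.
R is not euclidean: w1 R w0 and w1 R w2 but not w0 R w2.
R is serial: every world has an R-successor.
(A) the dual of axiom B: valid iff R is symmetric. R is symmetric — valid.
(B) Dia Box p -> Box p is the dual of axiom 5, which corresponds to the euclidean property. R is not euclidean — not valid.
(C) Dia Dia p -> Dia p is the dual of axiom 4, which corresponds to transitivity. R is not transitive — not valid.
(D) Box p -> Dia p is axiom D, which corresponds to seriality. R is serial — valid.
(E) p -> Dia p is the dual of axiom T; it is valid on a frame exactly when R is reflexive. R is reflexive, so valid.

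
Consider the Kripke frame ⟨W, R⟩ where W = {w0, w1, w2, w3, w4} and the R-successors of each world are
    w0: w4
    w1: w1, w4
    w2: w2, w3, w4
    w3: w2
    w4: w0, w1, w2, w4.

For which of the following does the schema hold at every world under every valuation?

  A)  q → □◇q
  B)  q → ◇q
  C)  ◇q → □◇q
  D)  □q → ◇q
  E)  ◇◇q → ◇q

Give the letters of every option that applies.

A, D

R is not reflexive: not w0 R w0.
R is symmetric: every R-edge is matched by its reverse.
R is not transitive: w0 R w4 and w4 R w0 but not w0 R w0.
R is not euclidean: w2 R w3 and w2 R w4 but not w3 R w4.
R is serial: every world has an R-successor.
(A) q → □◇q (axiom B) characterises the symmetric frames. R is symmetric — valid.
(B) q → ◇q is the dual of axiom T; it is valid on a frame exactly when R is reflexive. R is not reflexive, so not valid.
(C) ◇q → □◇q is axiom 5, which corresponds to the euclidean property. R is not euclidean — not valid.
(D) □q → ◇q is axiom D, which corresponds to seriality. R is serial — valid.
(E) ◇◇q → ◇q is the dual of axiom 4; it is valid on a frame exactly when R is transitive. R is not transitive, so not valid.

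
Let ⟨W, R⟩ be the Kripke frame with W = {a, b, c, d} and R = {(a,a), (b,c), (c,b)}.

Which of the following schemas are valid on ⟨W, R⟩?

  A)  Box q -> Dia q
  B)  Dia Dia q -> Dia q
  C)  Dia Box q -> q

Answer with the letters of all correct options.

R is symmetric: every R-edge is matched by its reverse.
R is not transitive: b R c and c R b but not b R b.
R is not serial: d has no R-successor.
(A) axiom D: valid iff R is serial. R is not serial — not valid.
(B) Dia Dia q -> Dia q is the dual of axiom 4, which corresponds to transitivity. R is not transitive — not valid.
(C) Dia Box q -> q (the dual of axiom B) characterises the symmetric frames. R is symmetric — valid.

C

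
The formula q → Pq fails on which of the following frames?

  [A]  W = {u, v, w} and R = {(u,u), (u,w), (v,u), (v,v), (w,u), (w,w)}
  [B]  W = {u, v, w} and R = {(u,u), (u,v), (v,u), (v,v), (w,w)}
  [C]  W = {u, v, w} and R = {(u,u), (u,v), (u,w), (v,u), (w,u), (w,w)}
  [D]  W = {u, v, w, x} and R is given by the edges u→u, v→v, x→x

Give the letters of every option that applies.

C, D

The schema q → Pq is the dual of axiom T; it is valid on a frame iff R is reflexive.
(A) R is reflexive (each world relates to itself), so the schema is valid here.
(B) R is reflexive (each world relates to itself), so the schema is valid here.
(C) R is not reflexive (not v R v), so the schema fails here.
(D) R is not reflexive (not w R w), so the schema fails here.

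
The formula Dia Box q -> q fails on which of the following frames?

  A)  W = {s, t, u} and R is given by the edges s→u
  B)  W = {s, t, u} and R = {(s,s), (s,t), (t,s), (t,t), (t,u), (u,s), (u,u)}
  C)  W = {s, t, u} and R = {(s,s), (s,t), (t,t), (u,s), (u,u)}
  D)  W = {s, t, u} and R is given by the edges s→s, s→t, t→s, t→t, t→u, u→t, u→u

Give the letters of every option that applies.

The schema Dia Box q -> q is the dual of axiom B; it is valid on a frame iff R is symmetric.
(A) R is not symmetric (s R u but not u R s), so the schema fails here.
(B) R is not symmetric (t R u but not u R t), so the schema fails here.
(C) R is not symmetric (s R t but not t R s), so the schema fails here.
(D) R is symmetric (every R-edge is matched by its reverse), so the schema is valid here.

A, B, C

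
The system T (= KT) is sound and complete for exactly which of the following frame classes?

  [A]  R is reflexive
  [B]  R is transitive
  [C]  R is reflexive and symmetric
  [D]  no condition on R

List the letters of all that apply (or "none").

(A) T (= KT) is sound and complete for exactly this class.
(B) this class determines K4, not T (= KT).
(C) this class determines B (= KTB), not T (= KT).
(D) this class determines K, not T (= KT).

A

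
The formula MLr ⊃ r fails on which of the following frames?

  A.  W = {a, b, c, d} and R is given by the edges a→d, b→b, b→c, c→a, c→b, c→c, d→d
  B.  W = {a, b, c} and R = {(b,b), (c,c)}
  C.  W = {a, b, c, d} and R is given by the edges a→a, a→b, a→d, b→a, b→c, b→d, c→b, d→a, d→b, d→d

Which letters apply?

The schema MLr ⊃ r is the dual of axiom B; it is valid on a frame iff R is symmetric.
(A) R is not symmetric (a R d but not d R a), so the schema fails here.
(B) R is symmetric (every R-edge is matched by its reverse), so the schema is valid here.
(C) R is symmetric (every R-edge is matched by its reverse), so the schema is valid here.

A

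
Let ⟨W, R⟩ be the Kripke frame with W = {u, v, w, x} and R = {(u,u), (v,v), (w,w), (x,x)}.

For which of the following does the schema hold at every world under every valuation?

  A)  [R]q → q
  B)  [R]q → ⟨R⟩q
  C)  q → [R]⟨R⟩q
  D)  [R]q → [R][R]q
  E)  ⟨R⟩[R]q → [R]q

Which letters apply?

A, B, C, D, E

R is reflexive: each world relates to itself.
R is symmetric: every R-edge is matched by its reverse.
R is transitive: R is closed under composition.
R is euclidean: any two R-successors of the same world are R-related.
R is serial: every world has an R-successor.
(A) [R]q → q is axiom T; it is valid on a frame exactly when R is reflexive. R is reflexive, so valid.
(B) [R]q → ⟨R⟩q is axiom D, which corresponds to seriality. R is serial — valid.
(C) q → [R]⟨R⟩q is axiom B, which corresponds to symmetry. R is symmetric — valid.
(D) [R]q → [R][R]q (axiom 4) characterises the transitive frames. R is transitive — valid.
(E) the dual of axiom 5: valid iff R is euclidean. R is euclidean — valid.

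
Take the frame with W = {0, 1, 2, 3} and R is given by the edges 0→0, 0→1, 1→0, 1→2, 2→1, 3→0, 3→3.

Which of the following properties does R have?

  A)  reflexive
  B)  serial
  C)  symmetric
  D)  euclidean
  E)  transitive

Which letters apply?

B

(A) not reflexive: not 1 R 1.
(B) serial: every world has an R-successor.
(C) not symmetric: 3 R 0 but not 0 R 3.
(D) not euclidean: 1 R 0 and 1 R 2 but not 0 R 2.
(E) not transitive: 0 R 1 and 1 R 2 but not 0 R 2.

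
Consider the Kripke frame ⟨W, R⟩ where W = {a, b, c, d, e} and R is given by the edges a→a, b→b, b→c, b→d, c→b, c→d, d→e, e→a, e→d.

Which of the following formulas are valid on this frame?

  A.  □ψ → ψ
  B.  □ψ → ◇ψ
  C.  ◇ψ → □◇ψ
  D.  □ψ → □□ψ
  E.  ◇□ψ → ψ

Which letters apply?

B

R is not reflexive: not c R c.
R is not symmetric: b R d but not d R b.
R is not transitive: b R d and d R e but not b R e.
R is not euclidean: b R d and b R b but not d R b.
R is serial: every world has an R-successor.
(A) □ψ → ψ (axiom T) characterises the reflexive frames. R is not reflexive — not valid.
(B) □ψ → ◇ψ is axiom D; it is valid on a frame exactly when R is serial. R is serial, so valid.
(C) ◇ψ → □◇ψ is axiom 5, which corresponds to the euclidean property. R is not euclidean — not valid.
(D) □ψ → □□ψ is axiom 4; it is valid on a frame exactly when R is transitive. R is not transitive, so not valid.
(E) ◇□ψ → ψ is the dual of axiom B; it is valid on a frame exactly when R is symmetric. R is not symmetric, so not valid.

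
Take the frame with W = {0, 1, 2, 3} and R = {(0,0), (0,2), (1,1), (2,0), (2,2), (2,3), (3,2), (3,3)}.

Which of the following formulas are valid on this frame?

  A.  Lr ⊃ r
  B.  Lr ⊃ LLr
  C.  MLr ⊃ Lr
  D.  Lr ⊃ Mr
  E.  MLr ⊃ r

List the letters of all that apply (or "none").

A, D, E

R is reflexive: each world relates to itself.
R is symmetric: every R-edge is matched by its reverse.
R is not transitive: 0 R 2 and 2 R 3 but not 0 R 3.
R is not euclidean: 2 R 0 and 2 R 3 but not 0 R 3.
R is serial: every world has an R-successor.
(A) Lr ⊃ r is axiom T, which corresponds to reflexivity. R is reflexive — valid.
(B) Lr ⊃ LLr (axiom 4) characterises the transitive frames. R is not transitive — not valid.
(C) MLr ⊃ Lr is the dual of axiom 5, which corresponds to the euclidean property. R is not euclidean — not valid.
(D) Lr ⊃ Mr (axiom D) characterises the serial frames. R is serial — valid.
(E) MLr ⊃ r is the dual of axiom B; it is valid on a frame exactly when R is symmetric. R is symmetric, so valid.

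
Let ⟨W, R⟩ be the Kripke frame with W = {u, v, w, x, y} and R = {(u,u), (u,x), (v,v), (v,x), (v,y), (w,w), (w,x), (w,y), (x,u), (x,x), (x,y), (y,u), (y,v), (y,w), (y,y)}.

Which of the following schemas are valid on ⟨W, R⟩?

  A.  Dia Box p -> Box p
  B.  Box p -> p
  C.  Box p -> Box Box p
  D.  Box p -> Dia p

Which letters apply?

B, D

R is reflexive: each world relates to itself.
R is not transitive: u R x and x R y but not u R y.
R is not euclidean: v R x and v R v but not x R v.
R is serial: every world has an R-successor.
(A) the dual of axiom 5: valid iff R is euclidean. R is not euclidean — not valid.
(B) Box p -> p is axiom T, which corresponds to reflexivity. R is reflexive — valid.
(C) Box p -> Box Box p is axiom 4; it is valid on a frame exactly when R is transitive. R is not transitive, so not valid.
(D) Box p -> Dia p (axiom D) characterises the serial frames. R is serial — valid.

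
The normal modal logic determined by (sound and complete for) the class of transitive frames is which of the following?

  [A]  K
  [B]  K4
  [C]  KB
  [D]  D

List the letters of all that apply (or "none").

B

(A) K is determined by the class of arbitrary frames.
(B) K4 is determined by exactly this class.
(C) KB is determined by the class of symmetric frames.
(D) D is determined by the class of serial frames.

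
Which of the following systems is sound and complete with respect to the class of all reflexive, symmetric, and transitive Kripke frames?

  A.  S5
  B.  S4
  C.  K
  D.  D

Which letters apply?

A

(A) S5 is determined by exactly this class.
(B) S4 is determined by the class of reflexive and transitive frames.
(C) K is determined by the class of arbitrary frames.
(D) D is determined by the class of serial frames.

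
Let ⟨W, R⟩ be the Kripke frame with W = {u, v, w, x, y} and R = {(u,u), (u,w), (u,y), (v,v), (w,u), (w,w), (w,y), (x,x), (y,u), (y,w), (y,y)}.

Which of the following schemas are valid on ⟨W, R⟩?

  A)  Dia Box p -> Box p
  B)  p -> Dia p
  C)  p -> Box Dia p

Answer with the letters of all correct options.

A, B, C

R is reflexive: each world relates to itself.
R is symmetric: every R-edge is matched by its reverse.
R is euclidean: any two R-successors of the same world are R-related.
(A) Dia Box p -> Box p is the dual of axiom 5, which corresponds to the euclidean property. R is euclidean — valid.
(B) p -> Dia p is the dual of axiom T; it is valid on a frame exactly when R is reflexive. R is reflexive, so valid.
(C) p -> Box Dia p is axiom B; it is valid on a frame exactly when R is symmetric. R is symmetric, so valid.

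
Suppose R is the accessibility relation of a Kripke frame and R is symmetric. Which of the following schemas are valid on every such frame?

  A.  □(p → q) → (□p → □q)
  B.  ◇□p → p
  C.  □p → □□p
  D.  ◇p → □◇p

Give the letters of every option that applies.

(A) this is just K, valid on every normal frame.
(B) ◇□p → p is the dual of axiom B; it is valid on a frame exactly when R is symmetric. Every such R is symmetric, so valid.
(C) □p → □□p is axiom 4; it is valid on a frame exactly when R is transitive. Such an R need not be transitive, so not valid.
(D) axiom 5: valid iff R is euclidean. Such an R need not be euclidean — not valid.

A, B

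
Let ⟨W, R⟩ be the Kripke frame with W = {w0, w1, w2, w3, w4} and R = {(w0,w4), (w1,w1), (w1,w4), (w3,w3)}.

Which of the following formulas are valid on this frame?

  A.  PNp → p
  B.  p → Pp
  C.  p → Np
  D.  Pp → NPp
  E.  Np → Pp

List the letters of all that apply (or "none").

none

R is not reflexive: not w0 R w0.
R is not symmetric: w0 R w4 but not w4 R w0.
R is not euclidean: w1 R w4 and w1 R w1 but not w4 R w1.
R is not serial: w2 has no R-successor.
R is not a subset of the identity: w0 R w4 with w0 ≠ w4.
(A) PNp → p is the dual of axiom B, which corresponds to symmetry. R is not symmetric — not valid.
(B) p → Pp (the dual of axiom T) characterises the reflexive frames. R is not reflexive — not valid.
(C) p → Np is equivalent to ◇p→p; it holds exactly when R ⊆ identity. Here R ⊄ identity — not valid.
(D) axiom 5: valid iff R is euclidean. R is not euclidean — not valid.
(E) Np → Pp is axiom D; it is valid on a frame exactly when R is serial. R is not serial, so not valid.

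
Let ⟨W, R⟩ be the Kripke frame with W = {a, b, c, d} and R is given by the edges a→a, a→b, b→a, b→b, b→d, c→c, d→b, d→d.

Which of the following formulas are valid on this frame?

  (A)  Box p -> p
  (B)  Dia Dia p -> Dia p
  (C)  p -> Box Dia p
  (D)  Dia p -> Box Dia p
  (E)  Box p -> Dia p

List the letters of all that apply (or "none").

A, C, E

R is reflexive: each world relates to itself.
R is symmetric: every R-edge is matched by its reverse.
R is not transitive: a R b and b R d but not a R d.
R is not euclidean: b R a and b R d but not a R d.
R is serial: every world has an R-successor.
(A) axiom T: valid iff R is reflexive. R is reflexive — valid.
(B) Dia Dia p -> Dia p (the dual of axiom 4) characterises the transitive frames. R is not transitive — not valid.
(C) p -> Box Dia p is axiom B, which corresponds to symmetry. R is symmetric — valid.
(D) axiom 5: valid iff R is euclidean. R is not euclidean — not valid.
(E) Box p -> Dia p (axiom D) characterises the serial frames. R is serial — valid.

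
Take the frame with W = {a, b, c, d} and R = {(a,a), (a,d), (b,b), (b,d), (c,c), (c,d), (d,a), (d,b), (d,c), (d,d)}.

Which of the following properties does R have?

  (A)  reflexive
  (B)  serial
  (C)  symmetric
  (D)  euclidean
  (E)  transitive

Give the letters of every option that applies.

A, B, C

(A) reflexive: each world relates to itself.
(B) serial: every world has an R-successor.
(C) symmetric: every R-edge is matched by its reverse.
(D) not euclidean: d R a and d R b but not a R b.
(E) not transitive: a R d and d R b but not a R b.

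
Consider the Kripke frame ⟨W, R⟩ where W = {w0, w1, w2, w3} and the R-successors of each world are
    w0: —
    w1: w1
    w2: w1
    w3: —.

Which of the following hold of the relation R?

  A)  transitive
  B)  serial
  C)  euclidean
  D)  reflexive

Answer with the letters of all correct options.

(A) transitive: R is closed under composition.
(B) not serial: w0 has no R-successor.
(C) euclidean: any two R-successors of the same world are R-related.
(D) not reflexive: not w0 R w0.

A, C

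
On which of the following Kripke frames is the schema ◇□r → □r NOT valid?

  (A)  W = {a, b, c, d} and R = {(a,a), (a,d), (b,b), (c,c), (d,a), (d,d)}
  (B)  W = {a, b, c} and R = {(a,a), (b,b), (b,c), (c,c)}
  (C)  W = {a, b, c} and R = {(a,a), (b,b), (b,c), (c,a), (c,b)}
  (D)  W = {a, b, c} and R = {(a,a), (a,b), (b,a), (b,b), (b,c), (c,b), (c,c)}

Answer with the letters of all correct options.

The schema ◇□r → □r is the dual of axiom 5; it is valid on a frame iff R is euclidean.
(A) R is euclidean (any two R-successors of the same world are R-related), so the schema is valid here.
(B) R is not euclidean (b R c and b R b but not c R b), so the schema fails here.
(C) R is not euclidean (c R a and c R b but not a R b), so the schema fails here.
(D) R is not euclidean (b R a and b R c but not a R c), so the schema fails here.

B, C, D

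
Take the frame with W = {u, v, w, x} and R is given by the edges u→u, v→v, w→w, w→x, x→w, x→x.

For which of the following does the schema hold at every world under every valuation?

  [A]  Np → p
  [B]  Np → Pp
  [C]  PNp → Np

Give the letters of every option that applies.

R is reflexive: each world relates to itself.
R is euclidean: any two R-successors of the same world are R-related.
R is serial: every world has an R-successor.
(A) Np → p (axiom T) characterises the reflexive frames. R is reflexive — valid.
(B) Np → Pp (axiom D) characterises the serial frames. R is serial — valid.
(C) PNp → Np (the dual of axiom 5) characterises the euclidean frames. R is euclidean — valid.

A, B, C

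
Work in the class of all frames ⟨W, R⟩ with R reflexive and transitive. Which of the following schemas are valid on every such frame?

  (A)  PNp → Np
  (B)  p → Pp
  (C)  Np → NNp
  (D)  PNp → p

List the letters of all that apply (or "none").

Reflexive relations are serial.
(A) PNp → Np is the dual of axiom 5; it is valid on a frame exactly when R is euclidean. Such an R need not be euclidean, so not valid.
(B) p → Pp is the dual of axiom T; it is valid on a frame exactly when R is reflexive. Every such R is reflexive, so valid.
(C) axiom 4: valid iff R is transitive. Every such R is transitive — valid.
(D) PNp → p (the dual of axiom B) characterises the symmetric frames. Such an R need not be symmetric — not valid.

B, C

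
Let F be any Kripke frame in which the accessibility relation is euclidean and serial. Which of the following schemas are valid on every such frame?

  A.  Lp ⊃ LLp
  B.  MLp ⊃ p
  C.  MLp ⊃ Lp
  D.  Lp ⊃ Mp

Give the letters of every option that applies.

(A) Lp ⊃ LLp (axiom 4) characterises the transitive frames. Such an R need not be transitive — not valid.
(B) MLp ⊃ p is the dual of axiom B; it is valid on a frame exactly when R is symmetric. Such an R need not be symmetric, so not valid.
(C) the dual of axiom 5: valid iff R is euclidean. Every such R is euclidean — valid.
(D) axiom D: valid iff R is serial. Every such R is serial — valid.

C, D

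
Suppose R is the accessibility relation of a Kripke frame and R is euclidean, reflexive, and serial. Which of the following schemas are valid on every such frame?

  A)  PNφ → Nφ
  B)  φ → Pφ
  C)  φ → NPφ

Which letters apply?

A relation that is euclidean, reflexive, and serial is also symmetric and transitive.
(A) PNφ → Nφ (the dual of axiom 5) characterises the euclidean frames. Every such R is euclidean — valid.
(B) the dual of axiom T: valid iff R is reflexive. Every such R is reflexive — valid.
(C) φ → NPφ is axiom B, which corresponds to symmetry. Every such R is symmetric — valid.

A, B, C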